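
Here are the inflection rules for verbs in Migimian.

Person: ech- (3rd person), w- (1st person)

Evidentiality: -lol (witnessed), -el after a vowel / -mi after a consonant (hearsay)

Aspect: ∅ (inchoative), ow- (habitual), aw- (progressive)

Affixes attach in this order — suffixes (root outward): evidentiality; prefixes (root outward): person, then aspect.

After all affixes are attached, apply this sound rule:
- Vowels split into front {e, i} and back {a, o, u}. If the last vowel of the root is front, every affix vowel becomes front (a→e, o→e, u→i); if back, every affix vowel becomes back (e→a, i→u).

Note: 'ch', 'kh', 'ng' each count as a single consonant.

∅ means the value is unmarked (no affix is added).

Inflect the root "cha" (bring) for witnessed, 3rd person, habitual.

Attach person 3rd person ech- → echcha.
Attach aspect habitual ow- → owechcha.
Attach evidentiality witnessed -lol → owechchalol.
Apply vowel harmony: owechchalol → owachchalol.

owachchalol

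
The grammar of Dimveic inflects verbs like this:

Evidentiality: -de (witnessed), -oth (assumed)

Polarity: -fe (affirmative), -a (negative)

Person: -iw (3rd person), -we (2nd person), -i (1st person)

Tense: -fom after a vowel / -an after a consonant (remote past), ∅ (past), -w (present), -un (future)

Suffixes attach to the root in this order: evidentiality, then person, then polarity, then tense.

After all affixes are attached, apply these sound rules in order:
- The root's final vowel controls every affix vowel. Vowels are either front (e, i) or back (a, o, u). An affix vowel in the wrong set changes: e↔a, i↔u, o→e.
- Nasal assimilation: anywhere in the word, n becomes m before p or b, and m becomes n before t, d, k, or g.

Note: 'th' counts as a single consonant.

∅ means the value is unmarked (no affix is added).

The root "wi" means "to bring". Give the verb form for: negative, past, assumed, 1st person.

wiethie

Attach evidentiality assumed -oth → wioth.
Attach person 1st person -i → wiothi.
Attach polarity negative -a → wiothia.
tense = past: zero marking, form stays wiothia.
Apply vowel harmony: wiothia → wiethie.
Nasal assimilation: no change.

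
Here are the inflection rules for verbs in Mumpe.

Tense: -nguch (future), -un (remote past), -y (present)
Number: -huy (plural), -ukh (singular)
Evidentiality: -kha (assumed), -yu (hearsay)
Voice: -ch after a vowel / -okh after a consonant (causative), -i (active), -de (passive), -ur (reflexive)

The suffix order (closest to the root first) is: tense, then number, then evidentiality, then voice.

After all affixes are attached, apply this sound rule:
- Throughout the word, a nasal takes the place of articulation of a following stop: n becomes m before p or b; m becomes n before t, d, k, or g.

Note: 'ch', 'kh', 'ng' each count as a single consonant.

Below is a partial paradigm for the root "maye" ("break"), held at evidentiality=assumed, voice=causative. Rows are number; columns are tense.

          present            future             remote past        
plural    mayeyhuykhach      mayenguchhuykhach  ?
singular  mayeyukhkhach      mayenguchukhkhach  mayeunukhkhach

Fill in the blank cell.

mayeunhuykhach

Attach tense remote past -un → mayeun.
Attach number plural -huy → mayeunhuy.
Attach evidentiality assumed -kha → mayeunhuykha.
Attach voice causative -ch (after vowel 'a') → mayeunhuykhach.
Nasal assimilation: no change.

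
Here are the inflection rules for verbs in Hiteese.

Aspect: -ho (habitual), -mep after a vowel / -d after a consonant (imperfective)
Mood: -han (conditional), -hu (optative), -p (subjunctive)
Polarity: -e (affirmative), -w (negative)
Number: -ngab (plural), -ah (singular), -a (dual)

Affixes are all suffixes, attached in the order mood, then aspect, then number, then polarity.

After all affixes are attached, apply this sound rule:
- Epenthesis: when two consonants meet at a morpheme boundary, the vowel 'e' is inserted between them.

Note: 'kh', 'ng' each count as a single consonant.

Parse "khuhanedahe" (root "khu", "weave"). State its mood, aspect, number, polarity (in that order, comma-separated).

conditional, imperfective, singular, affirmative

Segment: khu-han-d-ah-e.
mood: -han → conditional.
aspect: -mep/d → imperfective.
number: -ah → singular.
polarity: -e → affirmative.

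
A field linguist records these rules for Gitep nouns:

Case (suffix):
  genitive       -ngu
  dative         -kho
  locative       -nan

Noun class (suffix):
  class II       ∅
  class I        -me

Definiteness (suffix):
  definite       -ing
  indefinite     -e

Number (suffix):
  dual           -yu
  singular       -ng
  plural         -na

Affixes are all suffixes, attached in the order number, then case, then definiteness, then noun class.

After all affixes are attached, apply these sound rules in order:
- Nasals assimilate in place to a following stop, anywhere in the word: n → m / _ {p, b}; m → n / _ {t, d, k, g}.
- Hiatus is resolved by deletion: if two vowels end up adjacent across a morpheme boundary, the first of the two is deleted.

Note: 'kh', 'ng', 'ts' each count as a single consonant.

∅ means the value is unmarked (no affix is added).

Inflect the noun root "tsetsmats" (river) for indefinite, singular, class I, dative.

Attach number singular -ng → tsetsmatsng.
Attach case dative -kho → tsetsmatsngkho.
Attach definiteness indefinite -e → tsetsmatsngkhoe.
Attach noun class class I -me → tsetsmatsngkhoeme.
Nasal assimilation: no change.
Apply vowel deletion: tsetsmatsngkhoeme → tsetsmatsngkheme.

tsetsmatsngkheme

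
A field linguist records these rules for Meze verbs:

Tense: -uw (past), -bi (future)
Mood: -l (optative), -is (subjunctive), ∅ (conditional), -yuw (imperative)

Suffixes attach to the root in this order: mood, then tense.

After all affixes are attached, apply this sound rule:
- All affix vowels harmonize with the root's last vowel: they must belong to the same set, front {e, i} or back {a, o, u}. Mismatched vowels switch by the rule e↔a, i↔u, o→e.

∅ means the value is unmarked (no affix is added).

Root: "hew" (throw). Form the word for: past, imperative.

hewyiwiw

Attach mood imperative -yuw → hewyuw.
Attach tense past -uw → hewyuwuw.
Apply vowel harmony: hewyuwuw → hewyiwiw.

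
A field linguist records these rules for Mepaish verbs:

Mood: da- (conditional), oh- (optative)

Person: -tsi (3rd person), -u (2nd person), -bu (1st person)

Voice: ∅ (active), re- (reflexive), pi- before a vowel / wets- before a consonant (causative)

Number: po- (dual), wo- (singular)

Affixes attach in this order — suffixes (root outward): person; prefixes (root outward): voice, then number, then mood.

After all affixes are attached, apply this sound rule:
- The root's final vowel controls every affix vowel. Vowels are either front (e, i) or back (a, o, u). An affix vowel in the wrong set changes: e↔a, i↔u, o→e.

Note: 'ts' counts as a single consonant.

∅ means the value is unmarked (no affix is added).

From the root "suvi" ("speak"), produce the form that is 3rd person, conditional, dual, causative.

Attach person 3rd person -tsi → suvitsi.
Attach voice causative wets- (before consonant 's') → wetssuvitsi.
Attach number dual po- → powetssuvitsi.
Attach mood conditional da- → dapowetssuvitsi.
Apply vowel harmony: dapowetssuvitsi → depewetssuvitsi.

depewetssuvitsi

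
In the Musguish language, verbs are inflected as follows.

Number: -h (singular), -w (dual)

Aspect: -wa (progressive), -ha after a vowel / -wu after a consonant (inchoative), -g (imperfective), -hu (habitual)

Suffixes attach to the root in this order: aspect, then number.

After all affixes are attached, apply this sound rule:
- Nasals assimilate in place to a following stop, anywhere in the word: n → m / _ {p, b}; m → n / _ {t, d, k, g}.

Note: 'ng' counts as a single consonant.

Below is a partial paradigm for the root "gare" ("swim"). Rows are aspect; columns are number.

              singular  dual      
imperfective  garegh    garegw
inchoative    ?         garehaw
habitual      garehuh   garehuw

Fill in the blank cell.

garehah

Attach aspect inchoative -ha (after vowel 'e') → gareha.
Attach number singular -h → garehah.
Nasal assimilation: no change.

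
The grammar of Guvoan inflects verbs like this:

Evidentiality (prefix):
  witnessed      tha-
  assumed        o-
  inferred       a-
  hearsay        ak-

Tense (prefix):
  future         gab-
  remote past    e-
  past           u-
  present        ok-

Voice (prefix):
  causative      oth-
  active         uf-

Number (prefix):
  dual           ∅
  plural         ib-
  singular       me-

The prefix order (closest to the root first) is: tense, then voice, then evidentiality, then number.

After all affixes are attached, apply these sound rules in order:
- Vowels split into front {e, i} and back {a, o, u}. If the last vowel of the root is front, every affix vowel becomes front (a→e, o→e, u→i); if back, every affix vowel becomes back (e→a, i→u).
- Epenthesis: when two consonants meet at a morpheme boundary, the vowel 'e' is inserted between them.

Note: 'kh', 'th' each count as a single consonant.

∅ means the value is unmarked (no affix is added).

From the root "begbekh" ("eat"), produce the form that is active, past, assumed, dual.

Attach tense past u- → ubegbekh.
Attach voice active uf- → ufubegbekh.
Attach evidentiality assumed o- → oufubegbekh.
number = dual: zero marking, form stays oufubegbekh.
Apply vowel harmony: oufubegbekh → eifibegbekh.
Epenthesis: no change.

eifibegbekh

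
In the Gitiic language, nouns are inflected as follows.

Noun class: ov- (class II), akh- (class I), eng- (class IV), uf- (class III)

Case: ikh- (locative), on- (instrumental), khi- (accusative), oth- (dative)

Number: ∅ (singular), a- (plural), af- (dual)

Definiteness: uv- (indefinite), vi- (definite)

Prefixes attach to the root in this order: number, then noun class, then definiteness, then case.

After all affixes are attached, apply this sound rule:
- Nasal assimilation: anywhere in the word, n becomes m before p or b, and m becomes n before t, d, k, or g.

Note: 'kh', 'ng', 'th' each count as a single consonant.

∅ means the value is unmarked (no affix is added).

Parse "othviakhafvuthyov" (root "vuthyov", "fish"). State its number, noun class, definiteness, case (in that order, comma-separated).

Segment: oth-vi-akh-af-vuthyov.
number: af- → dual.
noun class: akh- → class I.
definiteness: vi- → definite.
case: oth- → dative.

dual, class I, definite, dative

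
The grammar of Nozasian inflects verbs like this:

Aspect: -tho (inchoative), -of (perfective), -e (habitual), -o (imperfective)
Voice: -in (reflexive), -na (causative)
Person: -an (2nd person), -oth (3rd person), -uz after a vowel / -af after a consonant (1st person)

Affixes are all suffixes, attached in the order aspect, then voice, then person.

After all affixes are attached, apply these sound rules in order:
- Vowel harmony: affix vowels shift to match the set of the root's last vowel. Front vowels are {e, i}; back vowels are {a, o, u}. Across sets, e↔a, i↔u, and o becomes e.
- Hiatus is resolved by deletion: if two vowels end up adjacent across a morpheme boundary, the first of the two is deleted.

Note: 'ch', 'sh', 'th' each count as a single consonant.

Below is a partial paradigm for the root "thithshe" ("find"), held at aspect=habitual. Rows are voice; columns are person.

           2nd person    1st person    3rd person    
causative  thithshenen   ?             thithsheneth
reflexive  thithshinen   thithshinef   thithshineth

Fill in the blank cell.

Attach aspect habitual -e → thithshee.
Attach voice causative -na → thithsheena.
Attach person 1st person -uz (after vowel 'a') → thithsheenauz.
Apply vowel harmony: thithsheenauz → thithsheeneiz.
Apply vowel deletion: thithsheeneiz → thithsheniz.

thithsheniz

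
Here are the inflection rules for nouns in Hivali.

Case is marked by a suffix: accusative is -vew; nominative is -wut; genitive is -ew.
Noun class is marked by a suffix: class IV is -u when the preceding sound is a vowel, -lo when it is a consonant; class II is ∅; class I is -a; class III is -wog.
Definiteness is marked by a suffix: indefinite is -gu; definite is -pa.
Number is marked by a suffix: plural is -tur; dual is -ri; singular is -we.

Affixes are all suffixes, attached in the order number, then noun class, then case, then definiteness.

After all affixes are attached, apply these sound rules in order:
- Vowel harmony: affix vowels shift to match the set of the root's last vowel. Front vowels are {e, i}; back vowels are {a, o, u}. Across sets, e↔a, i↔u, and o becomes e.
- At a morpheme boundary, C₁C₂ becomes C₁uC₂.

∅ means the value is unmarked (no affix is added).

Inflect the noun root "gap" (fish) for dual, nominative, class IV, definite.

Attach number dual -ri → gapri.
Attach noun class class IV -u (after vowel 'i') → gapriu.
Attach case nominative -wut → gapriuwut.
Attach definiteness definite -pa → gapriuwutpa.
Apply vowel harmony: gapriuwutpa → gapruuwutpa.
Apply epenthesis: gapruuwutpa → gapuruuwutupa.

gapuruuwutupa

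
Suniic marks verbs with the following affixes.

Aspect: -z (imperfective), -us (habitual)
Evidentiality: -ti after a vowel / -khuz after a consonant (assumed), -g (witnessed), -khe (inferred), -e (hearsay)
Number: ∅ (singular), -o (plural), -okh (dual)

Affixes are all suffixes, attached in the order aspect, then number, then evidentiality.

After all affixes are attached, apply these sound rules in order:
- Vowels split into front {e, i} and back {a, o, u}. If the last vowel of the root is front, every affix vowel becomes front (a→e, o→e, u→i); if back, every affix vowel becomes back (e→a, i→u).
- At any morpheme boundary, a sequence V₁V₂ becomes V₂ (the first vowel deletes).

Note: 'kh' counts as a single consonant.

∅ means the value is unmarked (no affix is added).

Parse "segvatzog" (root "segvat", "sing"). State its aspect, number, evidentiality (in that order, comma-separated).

Segment: segvat-z-o-g.
aspect: -z → imperfective.
number: -o → plural.
evidentiality: -g → witnessed.

imperfective, plural, witnessed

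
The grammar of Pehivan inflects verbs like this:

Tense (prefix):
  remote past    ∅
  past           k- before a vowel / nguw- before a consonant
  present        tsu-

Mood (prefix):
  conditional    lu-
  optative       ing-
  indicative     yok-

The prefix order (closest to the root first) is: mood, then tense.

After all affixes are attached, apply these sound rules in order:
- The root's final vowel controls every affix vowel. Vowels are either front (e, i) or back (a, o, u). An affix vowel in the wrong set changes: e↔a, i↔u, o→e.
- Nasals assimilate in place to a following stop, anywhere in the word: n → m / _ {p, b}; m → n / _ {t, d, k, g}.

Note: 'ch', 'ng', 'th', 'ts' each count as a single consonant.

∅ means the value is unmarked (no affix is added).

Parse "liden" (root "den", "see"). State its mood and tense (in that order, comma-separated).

conditional, remote past

Segment: lu-den.
mood: lu- → conditional.
tense: ∅ → remote past.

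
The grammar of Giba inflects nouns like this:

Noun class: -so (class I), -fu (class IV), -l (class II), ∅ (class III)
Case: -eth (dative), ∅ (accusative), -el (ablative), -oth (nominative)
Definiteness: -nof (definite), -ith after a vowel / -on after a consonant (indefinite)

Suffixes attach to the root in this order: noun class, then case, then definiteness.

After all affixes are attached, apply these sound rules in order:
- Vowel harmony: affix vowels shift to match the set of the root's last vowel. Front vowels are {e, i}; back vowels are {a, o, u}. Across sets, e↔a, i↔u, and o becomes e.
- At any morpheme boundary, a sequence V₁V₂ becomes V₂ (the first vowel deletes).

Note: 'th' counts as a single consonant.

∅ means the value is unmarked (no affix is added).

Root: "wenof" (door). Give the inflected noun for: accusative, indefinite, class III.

wenofon

noun class = class III: zero marking, form stays wenof.
case = accusative: zero marking, form stays wenof.
Attach definiteness indefinite -on (after consonant 'f') → wenofon.
Vowel harmony: no change.
Vowel deletion: no change.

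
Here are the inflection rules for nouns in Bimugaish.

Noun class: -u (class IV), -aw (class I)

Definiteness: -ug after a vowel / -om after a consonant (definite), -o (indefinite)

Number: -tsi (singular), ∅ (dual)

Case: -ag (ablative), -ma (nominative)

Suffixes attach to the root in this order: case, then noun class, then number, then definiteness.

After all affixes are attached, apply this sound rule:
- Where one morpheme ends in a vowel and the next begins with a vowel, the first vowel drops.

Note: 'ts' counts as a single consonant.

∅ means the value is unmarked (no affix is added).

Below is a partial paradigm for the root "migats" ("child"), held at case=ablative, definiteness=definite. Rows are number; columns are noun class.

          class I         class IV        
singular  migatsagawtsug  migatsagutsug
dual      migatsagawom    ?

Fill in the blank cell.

Attach case ablative -ag → migatsag.
Attach noun class class IV -u → migatsagu.
number = dual: zero marking, form stays migatsagu.
Attach definiteness definite -ug (after vowel 'u') → migatsaguug.
Apply vowel deletion: migatsaguug → migatsagug.

migatsagug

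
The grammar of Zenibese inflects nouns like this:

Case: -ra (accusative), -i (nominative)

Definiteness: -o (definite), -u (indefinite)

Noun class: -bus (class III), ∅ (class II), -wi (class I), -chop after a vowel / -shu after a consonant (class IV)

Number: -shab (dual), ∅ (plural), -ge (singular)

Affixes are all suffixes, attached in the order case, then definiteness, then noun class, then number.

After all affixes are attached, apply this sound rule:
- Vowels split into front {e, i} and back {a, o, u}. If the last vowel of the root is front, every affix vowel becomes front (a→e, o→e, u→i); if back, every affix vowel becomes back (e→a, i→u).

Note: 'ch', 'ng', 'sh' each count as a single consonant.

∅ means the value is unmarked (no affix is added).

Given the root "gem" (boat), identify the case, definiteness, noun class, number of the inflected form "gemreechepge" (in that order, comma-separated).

accusative, definite, class IV, singular

Segment: gem-ra-o-chop-ge.
case: -ra → accusative.
definiteness: -o → definite.
noun class: -chop/shu → class IV.
number: -ge → singular.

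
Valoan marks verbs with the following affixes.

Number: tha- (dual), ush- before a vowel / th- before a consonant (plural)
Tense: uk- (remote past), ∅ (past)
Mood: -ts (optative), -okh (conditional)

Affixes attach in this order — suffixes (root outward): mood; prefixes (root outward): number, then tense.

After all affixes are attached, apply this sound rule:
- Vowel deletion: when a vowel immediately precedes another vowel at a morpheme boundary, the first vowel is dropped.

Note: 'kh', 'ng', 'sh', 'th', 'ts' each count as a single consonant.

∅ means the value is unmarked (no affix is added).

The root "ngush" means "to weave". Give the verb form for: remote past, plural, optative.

Attach number plural th- (before consonant 'ng') → thngush.
Attach mood optative -ts → thngushts.
Attach tense remote past uk- → ukthngushts.
Vowel deletion: no change.

ukthngushts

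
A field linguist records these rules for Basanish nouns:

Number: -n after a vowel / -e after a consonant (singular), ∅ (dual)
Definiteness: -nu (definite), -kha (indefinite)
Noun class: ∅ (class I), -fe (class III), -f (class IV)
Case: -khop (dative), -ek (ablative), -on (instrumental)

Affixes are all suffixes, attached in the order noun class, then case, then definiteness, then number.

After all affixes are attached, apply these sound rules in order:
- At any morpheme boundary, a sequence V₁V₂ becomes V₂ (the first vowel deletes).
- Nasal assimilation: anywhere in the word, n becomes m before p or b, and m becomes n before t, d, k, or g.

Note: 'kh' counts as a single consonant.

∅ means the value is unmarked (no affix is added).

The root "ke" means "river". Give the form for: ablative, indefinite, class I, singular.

kekkhan

noun class = class I: zero marking, form stays ke.
Attach case ablative -ek → keek.
Attach definiteness indefinite -kha → keekkha.
Attach number singular -n (after vowel 'a') → keekkhan.
Apply vowel deletion: keekkhan → kekkhan.
Nasal assimilation: no change.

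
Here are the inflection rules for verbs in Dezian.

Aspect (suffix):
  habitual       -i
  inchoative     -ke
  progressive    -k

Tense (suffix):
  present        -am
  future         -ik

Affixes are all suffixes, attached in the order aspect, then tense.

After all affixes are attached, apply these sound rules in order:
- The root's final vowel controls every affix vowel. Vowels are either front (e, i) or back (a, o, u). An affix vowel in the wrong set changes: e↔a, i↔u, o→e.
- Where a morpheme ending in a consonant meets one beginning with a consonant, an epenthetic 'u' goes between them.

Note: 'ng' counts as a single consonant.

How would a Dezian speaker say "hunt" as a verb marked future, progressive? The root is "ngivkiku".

ngivkikukuk

Attach aspect progressive -k → ngivkikuk.
Attach tense future -ik → ngivkikukik.
Apply vowel harmony: ngivkikukik → ngivkikukuk.
Epenthesis: no change.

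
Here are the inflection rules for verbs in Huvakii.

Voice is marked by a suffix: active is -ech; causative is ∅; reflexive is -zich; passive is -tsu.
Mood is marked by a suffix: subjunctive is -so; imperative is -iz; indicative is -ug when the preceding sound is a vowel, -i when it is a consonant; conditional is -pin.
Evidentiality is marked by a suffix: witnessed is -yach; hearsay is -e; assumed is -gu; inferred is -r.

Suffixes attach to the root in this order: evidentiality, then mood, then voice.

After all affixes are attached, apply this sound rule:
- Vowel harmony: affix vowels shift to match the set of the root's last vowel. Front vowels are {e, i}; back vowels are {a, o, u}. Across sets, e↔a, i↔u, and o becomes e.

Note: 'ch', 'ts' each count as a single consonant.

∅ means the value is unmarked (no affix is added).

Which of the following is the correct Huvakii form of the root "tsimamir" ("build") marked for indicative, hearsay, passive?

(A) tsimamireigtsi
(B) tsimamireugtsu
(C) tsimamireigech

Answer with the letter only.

A

Attach evidentiality hearsay -e → tsimamire.
Attach mood indicative -ug (after vowel 'e') → tsimamireug.
Attach voice passive -tsu → tsimamireugtsu.
Apply vowel harmony: tsimamireugtsu → tsimamireigtsi.
So the correct form is tsimamireigtsi, option (A).
(C) tsimamireigech is wrong: it uses active instead of passive for voice.
(B) tsimamireugtsu is wrong: it fails to apply the sound rule(s).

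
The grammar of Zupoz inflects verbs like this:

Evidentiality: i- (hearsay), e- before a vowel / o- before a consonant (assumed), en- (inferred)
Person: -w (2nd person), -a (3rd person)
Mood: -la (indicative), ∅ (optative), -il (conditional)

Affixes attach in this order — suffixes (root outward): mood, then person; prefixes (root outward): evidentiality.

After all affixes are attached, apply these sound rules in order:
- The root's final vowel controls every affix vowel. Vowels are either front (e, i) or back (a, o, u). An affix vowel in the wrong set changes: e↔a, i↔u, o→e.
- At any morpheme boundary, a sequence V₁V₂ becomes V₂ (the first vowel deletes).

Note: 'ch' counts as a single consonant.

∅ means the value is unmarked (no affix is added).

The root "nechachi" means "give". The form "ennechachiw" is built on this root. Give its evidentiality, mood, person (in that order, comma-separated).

Segment: en-nechachi-w.
evidentiality: en- → inferred.
mood: ∅ → optative.
person: -w → 2nd person.

inferred, optative, 2nd person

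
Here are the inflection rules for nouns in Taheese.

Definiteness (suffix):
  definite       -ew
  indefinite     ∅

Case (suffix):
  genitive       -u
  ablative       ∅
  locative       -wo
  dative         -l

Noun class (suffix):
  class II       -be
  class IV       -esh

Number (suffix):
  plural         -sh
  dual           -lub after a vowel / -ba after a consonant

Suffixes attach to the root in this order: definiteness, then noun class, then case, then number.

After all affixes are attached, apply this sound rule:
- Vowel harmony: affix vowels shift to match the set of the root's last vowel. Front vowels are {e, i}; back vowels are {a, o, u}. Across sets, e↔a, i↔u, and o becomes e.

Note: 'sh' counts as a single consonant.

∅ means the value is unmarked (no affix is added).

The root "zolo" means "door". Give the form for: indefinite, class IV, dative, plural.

definiteness = indefinite: zero marking, form stays zolo.
Attach noun class class IV -esh → zoloesh.
Attach case dative -l → zoloeshl.
Attach number plural -sh → zoloeshlsh.
Apply vowel harmony: zoloeshlsh → zoloashlsh.

zoloashlsh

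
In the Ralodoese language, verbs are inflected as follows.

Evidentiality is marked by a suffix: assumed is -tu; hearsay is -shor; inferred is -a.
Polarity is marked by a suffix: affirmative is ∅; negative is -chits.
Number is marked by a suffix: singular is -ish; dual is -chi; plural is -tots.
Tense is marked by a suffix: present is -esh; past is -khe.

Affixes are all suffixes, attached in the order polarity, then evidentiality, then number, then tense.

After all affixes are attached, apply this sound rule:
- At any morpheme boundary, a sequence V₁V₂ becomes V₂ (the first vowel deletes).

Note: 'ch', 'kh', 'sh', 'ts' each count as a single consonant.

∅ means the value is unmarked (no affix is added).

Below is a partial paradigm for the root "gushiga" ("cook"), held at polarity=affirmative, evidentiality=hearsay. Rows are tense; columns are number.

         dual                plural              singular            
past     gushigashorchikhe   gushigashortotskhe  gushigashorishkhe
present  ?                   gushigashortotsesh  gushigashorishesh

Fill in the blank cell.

gushigashorchesh

polarity = affirmative: zero marking, form stays gushiga.
Attach evidentiality hearsay -shor → gushigashor.
Attach number dual -chi → gushigashorchi.
Attach tense present -esh → gushigashorchiesh.
Apply vowel deletion: gushigashorchiesh → gushigashorchesh.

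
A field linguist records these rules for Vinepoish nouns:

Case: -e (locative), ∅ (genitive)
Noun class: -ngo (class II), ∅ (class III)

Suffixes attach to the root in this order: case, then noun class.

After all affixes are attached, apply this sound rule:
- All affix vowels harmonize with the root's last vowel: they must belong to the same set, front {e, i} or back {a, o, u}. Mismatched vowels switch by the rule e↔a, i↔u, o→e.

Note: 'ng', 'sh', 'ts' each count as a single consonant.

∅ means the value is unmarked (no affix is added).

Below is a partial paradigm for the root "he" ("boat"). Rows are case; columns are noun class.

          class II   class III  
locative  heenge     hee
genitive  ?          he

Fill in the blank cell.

case = genitive: zero marking, form stays he.
Attach noun class class II -ngo → hengo.
Apply vowel harmony: hengo → henge.

henge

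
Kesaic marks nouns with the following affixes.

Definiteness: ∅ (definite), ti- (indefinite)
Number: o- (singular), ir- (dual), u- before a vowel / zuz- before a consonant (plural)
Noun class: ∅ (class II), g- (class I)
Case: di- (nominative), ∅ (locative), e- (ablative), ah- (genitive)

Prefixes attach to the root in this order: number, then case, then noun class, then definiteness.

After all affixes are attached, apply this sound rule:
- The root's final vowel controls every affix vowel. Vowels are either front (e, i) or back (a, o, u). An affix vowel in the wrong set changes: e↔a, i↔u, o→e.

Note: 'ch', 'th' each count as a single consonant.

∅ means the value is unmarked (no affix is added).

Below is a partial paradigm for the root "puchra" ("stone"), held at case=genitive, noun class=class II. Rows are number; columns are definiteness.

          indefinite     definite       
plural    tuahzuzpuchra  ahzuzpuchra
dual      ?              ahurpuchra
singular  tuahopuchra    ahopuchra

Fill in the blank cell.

tuahurpuchra

Attach number dual ir- → irpuchra.
Attach case genitive ah- → ahirpuchra.
noun class = class II: zero marking, form stays ahirpuchra.
Attach definiteness indefinite ti- → tiahirpuchra.
Apply vowel harmony: tiahirpuchra → tuahurpuchra.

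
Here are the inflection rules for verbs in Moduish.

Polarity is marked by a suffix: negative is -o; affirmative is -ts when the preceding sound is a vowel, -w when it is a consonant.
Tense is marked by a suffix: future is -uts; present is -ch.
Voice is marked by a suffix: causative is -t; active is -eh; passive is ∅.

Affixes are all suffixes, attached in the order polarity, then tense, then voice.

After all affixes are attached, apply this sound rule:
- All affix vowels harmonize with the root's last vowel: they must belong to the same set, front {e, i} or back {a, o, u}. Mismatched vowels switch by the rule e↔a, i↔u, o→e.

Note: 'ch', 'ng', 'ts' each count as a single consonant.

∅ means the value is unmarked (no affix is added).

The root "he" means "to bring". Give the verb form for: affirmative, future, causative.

Attach polarity affirmative -ts (after vowel 'e') → hets.
Attach tense future -uts → hetsuts.
Attach voice causative -t → hetsutst.
Apply vowel harmony: hetsutst → hetsitst.

hetsitst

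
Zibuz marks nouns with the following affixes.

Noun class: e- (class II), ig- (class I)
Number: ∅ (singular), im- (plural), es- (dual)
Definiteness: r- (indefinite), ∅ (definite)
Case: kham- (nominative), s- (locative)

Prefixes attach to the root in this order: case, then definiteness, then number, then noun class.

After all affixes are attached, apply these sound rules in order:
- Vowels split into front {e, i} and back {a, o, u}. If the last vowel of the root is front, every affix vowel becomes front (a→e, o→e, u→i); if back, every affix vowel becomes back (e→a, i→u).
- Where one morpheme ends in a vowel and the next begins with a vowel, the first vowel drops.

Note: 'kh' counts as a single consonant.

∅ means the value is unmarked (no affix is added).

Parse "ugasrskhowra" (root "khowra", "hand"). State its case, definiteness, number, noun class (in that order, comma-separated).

Segment: ig-es-r-s-khowra.
case: s- → locative.
definiteness: r- → indefinite.
number: es- → dual.
noun class: ig- → class I.

locative, indefinite, dual, class I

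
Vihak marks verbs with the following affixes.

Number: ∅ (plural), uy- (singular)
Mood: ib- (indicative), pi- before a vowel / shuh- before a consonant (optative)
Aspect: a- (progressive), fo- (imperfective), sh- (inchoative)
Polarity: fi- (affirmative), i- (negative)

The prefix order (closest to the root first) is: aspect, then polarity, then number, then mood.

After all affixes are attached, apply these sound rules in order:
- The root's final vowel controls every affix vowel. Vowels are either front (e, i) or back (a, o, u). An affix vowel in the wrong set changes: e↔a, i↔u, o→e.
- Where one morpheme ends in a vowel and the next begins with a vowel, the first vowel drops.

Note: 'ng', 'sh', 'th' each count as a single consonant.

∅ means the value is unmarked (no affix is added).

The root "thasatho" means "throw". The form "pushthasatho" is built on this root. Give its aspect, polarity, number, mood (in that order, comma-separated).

Segment: pi-i-sh-thasatho.
aspect: sh- → inchoative.
polarity: i- → negative.
number: ∅ → plural.
mood: pi/shuh- → optative.

inchoative, negative, plural, optative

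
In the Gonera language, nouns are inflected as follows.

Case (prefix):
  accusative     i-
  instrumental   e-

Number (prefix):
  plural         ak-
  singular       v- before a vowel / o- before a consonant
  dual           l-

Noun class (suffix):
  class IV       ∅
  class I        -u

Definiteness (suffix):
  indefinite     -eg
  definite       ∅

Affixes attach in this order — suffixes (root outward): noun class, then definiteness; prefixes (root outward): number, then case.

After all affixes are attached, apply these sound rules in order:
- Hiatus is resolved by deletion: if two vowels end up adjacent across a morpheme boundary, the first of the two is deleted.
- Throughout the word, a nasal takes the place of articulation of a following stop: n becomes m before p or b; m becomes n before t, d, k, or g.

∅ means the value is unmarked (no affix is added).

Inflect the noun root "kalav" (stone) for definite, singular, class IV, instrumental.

Attach number singular o- (before consonant 'k') → okalav.
Attach case instrumental e- → eokalav.
noun class = class IV: zero marking, form stays eokalav.
definiteness = definite: zero marking, form stays eokalav.
Apply vowel deletion: eokalav → okalav.
Nasal assimilation: no change.

okalav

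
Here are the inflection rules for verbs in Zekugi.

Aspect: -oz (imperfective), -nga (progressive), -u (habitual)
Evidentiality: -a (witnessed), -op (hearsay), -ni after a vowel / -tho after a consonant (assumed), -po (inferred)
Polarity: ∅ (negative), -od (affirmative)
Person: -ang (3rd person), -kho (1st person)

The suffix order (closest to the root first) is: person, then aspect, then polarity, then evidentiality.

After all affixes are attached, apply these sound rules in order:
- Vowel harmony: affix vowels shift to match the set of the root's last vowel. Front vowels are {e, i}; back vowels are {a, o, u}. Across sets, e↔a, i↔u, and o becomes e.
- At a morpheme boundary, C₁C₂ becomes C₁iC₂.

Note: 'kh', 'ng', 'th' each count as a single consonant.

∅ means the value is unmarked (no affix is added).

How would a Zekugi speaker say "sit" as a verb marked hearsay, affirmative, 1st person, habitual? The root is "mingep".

Attach person 1st person -kho → mingepkho.
Attach aspect habitual -u → mingepkhou.
Attach polarity affirmative -od → mingepkhouod.
Attach evidentiality hearsay -op → mingepkhouodop.
Apply vowel harmony: mingepkhouodop → mingepkheiedep.
Apply epenthesis: mingepkheiedep → mingepikheiedep.

mingepikheiedep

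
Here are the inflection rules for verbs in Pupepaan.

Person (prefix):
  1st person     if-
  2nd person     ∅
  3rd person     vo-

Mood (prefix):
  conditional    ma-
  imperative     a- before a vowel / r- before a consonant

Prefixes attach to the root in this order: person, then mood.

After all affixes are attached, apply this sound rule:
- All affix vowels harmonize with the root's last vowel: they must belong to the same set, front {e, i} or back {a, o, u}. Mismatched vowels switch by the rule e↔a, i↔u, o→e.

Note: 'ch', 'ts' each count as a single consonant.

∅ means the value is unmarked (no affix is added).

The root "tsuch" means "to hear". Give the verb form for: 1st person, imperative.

Attach person 1st person if- → iftsuch.
Attach mood imperative a- (before vowel 'i') → aiftsuch.
Apply vowel harmony: aiftsuch → auftsuch.

auftsuch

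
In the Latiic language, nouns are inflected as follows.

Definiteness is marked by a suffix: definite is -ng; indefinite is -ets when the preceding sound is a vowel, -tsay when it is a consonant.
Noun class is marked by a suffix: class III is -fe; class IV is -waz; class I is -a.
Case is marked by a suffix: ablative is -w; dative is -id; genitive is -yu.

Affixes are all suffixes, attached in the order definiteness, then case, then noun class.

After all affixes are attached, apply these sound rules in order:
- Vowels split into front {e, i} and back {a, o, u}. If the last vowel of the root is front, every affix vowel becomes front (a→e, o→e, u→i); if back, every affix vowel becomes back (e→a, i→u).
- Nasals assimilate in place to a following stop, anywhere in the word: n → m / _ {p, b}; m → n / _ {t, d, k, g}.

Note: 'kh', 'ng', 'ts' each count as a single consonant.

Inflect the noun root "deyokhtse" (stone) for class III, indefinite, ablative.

Attach definiteness indefinite -ets (after vowel 'e') → deyokhtseets.
Attach case ablative -w → deyokhtseetsw.
Attach noun class class III -fe → deyokhtseetswfe.
Vowel harmony: no change.
Nasal assimilation: no change.

deyokhtseetswfe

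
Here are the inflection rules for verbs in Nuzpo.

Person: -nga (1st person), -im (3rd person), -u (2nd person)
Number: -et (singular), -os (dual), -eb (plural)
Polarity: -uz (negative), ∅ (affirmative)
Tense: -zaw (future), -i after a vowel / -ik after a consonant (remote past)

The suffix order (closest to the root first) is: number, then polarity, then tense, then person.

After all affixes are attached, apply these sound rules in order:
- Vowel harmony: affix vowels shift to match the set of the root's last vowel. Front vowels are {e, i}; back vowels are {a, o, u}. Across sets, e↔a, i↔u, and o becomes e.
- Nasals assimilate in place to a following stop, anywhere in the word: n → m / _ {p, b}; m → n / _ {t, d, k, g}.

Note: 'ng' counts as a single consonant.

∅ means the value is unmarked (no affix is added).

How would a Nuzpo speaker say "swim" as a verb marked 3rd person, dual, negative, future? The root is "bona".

bonaosuzzawum

Attach number dual -os → bonaos.
Attach polarity negative -uz → bonaosuz.
Attach tense future -zaw → bonaosuzzaw.
Attach person 3rd person -im → bonaosuzzawim.
Apply vowel harmony: bonaosuzzawim → bonaosuzzawum.
Nasal assimilation: no change.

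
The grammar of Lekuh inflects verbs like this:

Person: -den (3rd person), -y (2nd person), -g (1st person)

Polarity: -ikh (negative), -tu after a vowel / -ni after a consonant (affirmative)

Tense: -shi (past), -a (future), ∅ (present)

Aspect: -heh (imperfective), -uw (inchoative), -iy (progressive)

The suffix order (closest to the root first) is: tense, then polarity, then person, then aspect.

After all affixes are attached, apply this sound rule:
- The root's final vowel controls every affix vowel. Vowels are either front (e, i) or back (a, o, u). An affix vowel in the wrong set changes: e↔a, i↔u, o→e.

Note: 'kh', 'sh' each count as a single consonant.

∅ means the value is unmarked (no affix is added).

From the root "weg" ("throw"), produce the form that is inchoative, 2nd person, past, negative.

wegshiikhyiw

Attach tense past -shi → wegshi.
Attach polarity negative -ikh → wegshiikh.
Attach person 2nd person -y → wegshiikhy.
Attach aspect inchoative -uw → wegshiikhyuw.
Apply vowel harmony: wegshiikhyuw → wegshiikhyiw.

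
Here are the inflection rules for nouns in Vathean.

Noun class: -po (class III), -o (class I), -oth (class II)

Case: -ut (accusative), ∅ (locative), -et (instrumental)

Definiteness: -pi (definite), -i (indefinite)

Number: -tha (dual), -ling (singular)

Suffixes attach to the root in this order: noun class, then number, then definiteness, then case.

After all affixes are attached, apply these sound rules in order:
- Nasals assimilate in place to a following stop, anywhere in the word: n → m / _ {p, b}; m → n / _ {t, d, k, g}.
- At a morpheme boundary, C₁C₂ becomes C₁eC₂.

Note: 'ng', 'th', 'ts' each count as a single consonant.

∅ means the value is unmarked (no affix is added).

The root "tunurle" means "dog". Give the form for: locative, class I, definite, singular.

Attach noun class class I -o → tunurleo.
Attach number singular -ling → tunurleoling.
Attach definiteness definite -pi → tunurleolingpi.
case = locative: zero marking, form stays tunurleolingpi.
Nasal assimilation: no change.
Apply epenthesis: tunurleolingpi → tunurleolingepi.

tunurleolingepi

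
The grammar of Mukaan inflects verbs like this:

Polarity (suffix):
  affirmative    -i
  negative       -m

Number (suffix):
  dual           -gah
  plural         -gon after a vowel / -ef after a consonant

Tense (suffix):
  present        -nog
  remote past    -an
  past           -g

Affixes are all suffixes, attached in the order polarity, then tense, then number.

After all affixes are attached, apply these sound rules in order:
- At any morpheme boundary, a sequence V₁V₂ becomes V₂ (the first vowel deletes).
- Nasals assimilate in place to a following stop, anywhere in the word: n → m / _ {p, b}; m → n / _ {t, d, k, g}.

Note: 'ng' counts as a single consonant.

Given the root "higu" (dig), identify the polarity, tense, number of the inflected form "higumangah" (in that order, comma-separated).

negative, remote past, dual

Segment: higu-m-an-gah.
polarity: -m → negative.
tense: -an → remote past.
number: -gah → dual.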